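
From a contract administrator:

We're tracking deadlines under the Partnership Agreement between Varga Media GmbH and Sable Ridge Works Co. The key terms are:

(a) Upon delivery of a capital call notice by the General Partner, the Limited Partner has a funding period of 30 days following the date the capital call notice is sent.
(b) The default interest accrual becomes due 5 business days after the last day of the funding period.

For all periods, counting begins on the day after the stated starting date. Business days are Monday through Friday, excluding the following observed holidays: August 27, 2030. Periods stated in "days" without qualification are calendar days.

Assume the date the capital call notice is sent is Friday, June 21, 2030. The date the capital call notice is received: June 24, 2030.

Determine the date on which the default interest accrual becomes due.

Adding 30 calendar days to June 21, 2030 gives July 21, 2030, which is the last day of the funding period.
From Sunday, July 21, 2030, 5 business days (Jul 22, Jul 23, Jul 24, Jul 25, Jul 26, skipping weekends) brings us to Friday, July 26, 2030, which is the date on which the default interest accrual becomes due.

July 26, 2030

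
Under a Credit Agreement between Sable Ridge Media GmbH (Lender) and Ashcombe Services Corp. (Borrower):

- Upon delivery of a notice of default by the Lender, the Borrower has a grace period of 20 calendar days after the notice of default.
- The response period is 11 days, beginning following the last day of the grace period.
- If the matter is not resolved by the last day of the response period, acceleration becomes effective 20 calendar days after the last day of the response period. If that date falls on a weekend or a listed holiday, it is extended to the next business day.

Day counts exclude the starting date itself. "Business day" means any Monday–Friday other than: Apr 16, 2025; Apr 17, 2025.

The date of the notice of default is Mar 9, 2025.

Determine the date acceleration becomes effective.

The last day of the grace period: Mar 9, 2025 + 20 days = Mar 29, 2025.
Adding 11 calendar days to Mar 29, 2025 gives Apr 9, 2025, which is the last day of the response period.
The date acceleration becomes effective: 20 calendar days after Apr 9, 2025 is Apr 29, 2025. Apr 29, 2025 is a Tuesday and is not a listed holiday, so no roll-forward applies.

Apr 29, 2025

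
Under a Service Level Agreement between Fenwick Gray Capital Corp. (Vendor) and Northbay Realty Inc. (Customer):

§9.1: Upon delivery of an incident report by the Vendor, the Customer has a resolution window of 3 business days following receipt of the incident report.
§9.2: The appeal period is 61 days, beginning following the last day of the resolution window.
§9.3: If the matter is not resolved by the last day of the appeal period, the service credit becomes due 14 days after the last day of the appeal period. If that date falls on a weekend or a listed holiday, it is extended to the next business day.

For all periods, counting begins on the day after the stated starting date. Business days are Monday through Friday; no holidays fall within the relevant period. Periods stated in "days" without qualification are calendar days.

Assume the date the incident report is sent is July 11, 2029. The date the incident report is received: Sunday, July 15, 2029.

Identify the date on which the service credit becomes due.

The last day of the resolution window: counting 3 business days from Sunday, July 15, 2029 (Jul 16, Jul 17, Jul 18, skipping weekends) reaches Wednesday, July 18, 2029.
The last day of the appeal period: 61 calendar days after July 18, 2029 is September 17, 2029.
The date on which the service credit becomes due: September 17, 2029 + 14 days = October 1, 2029. October 1, 2029 is a Monday, so no roll-forward applies.

October 1, 2029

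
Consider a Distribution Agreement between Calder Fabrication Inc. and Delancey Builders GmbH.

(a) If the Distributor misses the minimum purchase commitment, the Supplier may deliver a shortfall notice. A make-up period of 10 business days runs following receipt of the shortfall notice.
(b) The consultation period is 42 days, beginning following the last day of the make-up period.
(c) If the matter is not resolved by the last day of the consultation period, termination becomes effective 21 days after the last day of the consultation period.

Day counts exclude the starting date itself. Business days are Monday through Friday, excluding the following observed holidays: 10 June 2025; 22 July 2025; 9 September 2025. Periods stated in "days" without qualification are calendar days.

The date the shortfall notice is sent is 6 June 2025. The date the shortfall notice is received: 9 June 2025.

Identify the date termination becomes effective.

The last day of the make-up period: 10 business days after Monday, 9 June 2025, skipping weekends and the listed holiday on Jun 10 — Jun 11, Jun 12, Jun 13, Jun 16, Jun 17, Jun 18, Jun 19, Jun 20, Jun 23, Jun 24 — lands on Tuesday, 24 June 2025.
Adding 42 calendar days to 24 June 2025 gives 5 August 2025, which is the last day of the consultation period.
The date termination becomes effective: 21 calendar days after 5 August 2025 is 26 August 2025.

26 August 2025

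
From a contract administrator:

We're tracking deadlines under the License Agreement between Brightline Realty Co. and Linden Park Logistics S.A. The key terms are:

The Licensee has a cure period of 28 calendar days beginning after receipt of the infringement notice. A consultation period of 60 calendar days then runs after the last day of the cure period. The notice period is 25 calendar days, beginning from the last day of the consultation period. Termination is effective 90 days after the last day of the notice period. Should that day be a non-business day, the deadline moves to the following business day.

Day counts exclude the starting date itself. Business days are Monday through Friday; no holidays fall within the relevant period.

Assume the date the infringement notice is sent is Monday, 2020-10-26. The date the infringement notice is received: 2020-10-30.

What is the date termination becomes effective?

The last day of the cure period: 28 calendar days after 2020-10-30 is 2020-11-27.
The last day of the consultation period: 2020-11-27 + 60 days = 2021-01-26.
The last day of the notice period: 2021-01-26 + 25 days = 2021-02-20.
The date termination becomes effective: 2021-02-20 + 90 days = 2021-05-21. 2021-05-21 is a Friday, so no roll-forward applies.

2021-05-21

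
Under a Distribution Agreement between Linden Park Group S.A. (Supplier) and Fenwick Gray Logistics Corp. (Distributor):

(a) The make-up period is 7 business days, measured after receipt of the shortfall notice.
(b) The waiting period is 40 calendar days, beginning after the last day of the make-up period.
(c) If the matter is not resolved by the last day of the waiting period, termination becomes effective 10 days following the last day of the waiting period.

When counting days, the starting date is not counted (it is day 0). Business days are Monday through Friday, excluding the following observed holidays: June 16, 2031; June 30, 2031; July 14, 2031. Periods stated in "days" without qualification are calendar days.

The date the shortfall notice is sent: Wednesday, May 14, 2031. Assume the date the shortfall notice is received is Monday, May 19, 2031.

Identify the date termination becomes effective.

From Monday, May 19, 2031, 7 business days (May 20, May 21, May 22, May 23, May 26, May 27, May 28, skipping weekends) brings us to Wednesday, May 28, 2031, which is the last day of the make-up period.
The last day of the waiting period: May 28, 2031 + 40 days = July 7, 2031.
The date termination becomes effective: 10 calendar days after July 7, 2031 is July 17, 2031.

July 17, 2031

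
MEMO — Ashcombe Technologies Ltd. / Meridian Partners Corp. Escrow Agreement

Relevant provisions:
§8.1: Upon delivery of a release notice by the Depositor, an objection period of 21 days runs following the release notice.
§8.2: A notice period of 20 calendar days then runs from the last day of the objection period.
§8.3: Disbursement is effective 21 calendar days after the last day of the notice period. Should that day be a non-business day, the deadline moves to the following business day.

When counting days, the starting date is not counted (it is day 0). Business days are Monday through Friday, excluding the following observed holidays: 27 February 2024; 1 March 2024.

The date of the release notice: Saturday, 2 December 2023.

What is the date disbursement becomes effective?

2 February 2024

The last day of the objection period: 21 calendar days after 2 December 2023 is 23 December 2023.
The last day of the notice period: 20 calendar days after 23 December 2023 is 12 January 2024.
The date disbursement becomes effective: 21 calendar days after 12 January 2024 is 2 February 2024. 2 February 2024 is a Friday and is not a listed holiday, so no roll-forward applies.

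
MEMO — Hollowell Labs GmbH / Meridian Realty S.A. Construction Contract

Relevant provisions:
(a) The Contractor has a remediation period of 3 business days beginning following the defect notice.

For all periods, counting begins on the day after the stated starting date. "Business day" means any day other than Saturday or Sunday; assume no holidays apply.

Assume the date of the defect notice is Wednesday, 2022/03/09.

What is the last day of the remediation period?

2022/03/14

From Wednesday, 2022/03/09, 3 business days (Mar 10, Mar 11, Mar 14, skipping weekends) brings us to Monday, 2022/03/14, which is the last day of the remediation period.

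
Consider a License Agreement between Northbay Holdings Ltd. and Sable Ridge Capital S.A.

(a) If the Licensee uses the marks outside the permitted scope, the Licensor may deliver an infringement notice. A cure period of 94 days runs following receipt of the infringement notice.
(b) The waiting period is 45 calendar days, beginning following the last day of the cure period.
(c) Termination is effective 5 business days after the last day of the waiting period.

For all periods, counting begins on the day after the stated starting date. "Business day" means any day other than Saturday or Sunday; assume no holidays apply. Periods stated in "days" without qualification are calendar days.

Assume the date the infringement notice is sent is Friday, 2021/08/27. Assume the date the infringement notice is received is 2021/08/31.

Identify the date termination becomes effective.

The last day of the cure period: 94 calendar days after 2021/08/31 is 2021/12/03.
Adding 45 calendar days to 2021/12/03 gives 2022/01/17, which is the last day of the waiting period.
From Monday, 2022/01/17, 5 business days (Jan 18, Jan 19, Jan 20, Jan 21, Jan 24, skipping weekends) brings us to Monday, 2022/01/24, which is the date termination becomes effective.

2022/01/24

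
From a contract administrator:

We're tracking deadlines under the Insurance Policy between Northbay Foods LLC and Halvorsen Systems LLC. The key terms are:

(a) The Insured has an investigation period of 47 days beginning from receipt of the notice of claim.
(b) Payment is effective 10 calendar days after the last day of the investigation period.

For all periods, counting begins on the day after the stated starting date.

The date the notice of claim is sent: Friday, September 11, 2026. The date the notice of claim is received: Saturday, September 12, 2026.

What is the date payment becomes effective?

The last day of the investigation period: 47 calendar days after September 12, 2026 is October 29, 2026.
Adding 10 calendar days to October 29, 2026 gives November 8, 2026, which is the date payment becomes effective.

November 8, 2026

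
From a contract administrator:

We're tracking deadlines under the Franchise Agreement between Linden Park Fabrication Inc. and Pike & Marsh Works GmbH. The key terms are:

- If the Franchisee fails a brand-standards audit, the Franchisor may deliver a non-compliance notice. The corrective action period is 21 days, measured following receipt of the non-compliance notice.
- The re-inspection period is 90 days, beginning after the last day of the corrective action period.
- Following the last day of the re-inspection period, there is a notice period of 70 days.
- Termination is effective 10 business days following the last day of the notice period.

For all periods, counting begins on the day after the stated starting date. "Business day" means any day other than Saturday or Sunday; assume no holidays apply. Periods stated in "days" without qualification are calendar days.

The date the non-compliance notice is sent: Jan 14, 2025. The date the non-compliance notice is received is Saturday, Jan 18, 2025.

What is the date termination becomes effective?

The last day of the corrective action period: 21 calendar days after Jan 18, 2025 is Feb 8, 2025.
The last day of the re-inspection period: 90 calendar days after Feb 8, 2025 is May 9, 2025.
The last day of the notice period: May 9, 2025 + 70 days = Jul 18, 2025.
The date termination becomes effective: counting 10 business days from Friday, Jul 18, 2025 (Jul 21, Jul 22, Jul 23, Jul 24, Jul 25, Jul 28, Jul 29, Jul 30, Jul 31, Aug 1, skipping weekends) reaches Friday, Aug 1, 2025.

Aug 1, 2025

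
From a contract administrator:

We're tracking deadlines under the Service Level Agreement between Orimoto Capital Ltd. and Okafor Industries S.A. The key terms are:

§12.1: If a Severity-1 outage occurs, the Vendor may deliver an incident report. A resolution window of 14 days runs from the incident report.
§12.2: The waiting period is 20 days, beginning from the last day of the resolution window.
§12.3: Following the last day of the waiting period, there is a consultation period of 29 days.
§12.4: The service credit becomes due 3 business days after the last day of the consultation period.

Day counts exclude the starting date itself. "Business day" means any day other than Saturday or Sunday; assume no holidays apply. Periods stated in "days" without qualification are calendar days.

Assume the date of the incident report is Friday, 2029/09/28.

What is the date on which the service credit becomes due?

2029/12/05

Adding 14 calendar days to 2029/09/28 gives 2029/10/12, which is the last day of the resolution window.
The last day of the waiting period: 2029/10/12 + 20 days = 2029/11/01.
The last day of the consultation period: 2029/11/01 + 29 days = 2029/11/30.
The date on which the service credit becomes due: counting 3 business days from Friday, 2029/11/30 (Dec 3, Dec 4, Dec 5, skipping weekends) reaches Wednesday, 2029/12/05.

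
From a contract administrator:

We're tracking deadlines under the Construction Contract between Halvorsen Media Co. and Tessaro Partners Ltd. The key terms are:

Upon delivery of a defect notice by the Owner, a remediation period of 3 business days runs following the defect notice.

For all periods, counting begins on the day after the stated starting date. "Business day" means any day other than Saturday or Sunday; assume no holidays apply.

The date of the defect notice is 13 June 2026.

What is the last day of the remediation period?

17 June 2026

The last day of the remediation period: counting 3 business days from Saturday, 13 June 2026 (Jun 15, Jun 16, Jun 17, skipping weekends) reaches Wednesday, 17 June 2026.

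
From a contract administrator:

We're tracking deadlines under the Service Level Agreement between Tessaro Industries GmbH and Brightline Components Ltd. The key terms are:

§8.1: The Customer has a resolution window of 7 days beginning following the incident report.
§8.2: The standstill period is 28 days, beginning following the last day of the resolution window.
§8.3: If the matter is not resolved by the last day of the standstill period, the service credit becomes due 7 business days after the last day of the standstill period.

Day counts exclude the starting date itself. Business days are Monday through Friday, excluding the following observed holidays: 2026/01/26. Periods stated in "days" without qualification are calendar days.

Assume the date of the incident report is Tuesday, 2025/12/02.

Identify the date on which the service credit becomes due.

2026/01/15

Adding 7 calendar days to 2025/12/02 gives 2025/12/09, which is the last day of the resolution window.
The last day of the standstill period: 28 calendar days after 2025/12/09 is 2026/01/06.
The date on which the service credit becomes due: 7 business days after Tuesday, 2026/01/06, skipping weekends — Jan 7, Jan 8, Jan 9, Jan 12, Jan 13, Jan 14, Jan 15 — lands on Thursday, 2026/01/15.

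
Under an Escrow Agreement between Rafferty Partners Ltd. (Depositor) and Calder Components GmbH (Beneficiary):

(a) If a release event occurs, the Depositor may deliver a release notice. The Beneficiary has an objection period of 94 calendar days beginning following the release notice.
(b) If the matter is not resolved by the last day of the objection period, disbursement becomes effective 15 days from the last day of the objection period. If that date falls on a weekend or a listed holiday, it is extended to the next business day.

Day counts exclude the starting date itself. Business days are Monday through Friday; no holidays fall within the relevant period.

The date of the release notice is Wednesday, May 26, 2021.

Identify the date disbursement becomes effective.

The last day of the objection period: May 26, 2021 + 94 days = Aug 28, 2021.
Adding 15 calendar days to Aug 28, 2021 gives Sep 12, 2021, which is the date disbursement becomes effective. That falls on a Sunday, so it rolls to the next business day, Monday, Sep 13, 2021.

Sep 13, 2021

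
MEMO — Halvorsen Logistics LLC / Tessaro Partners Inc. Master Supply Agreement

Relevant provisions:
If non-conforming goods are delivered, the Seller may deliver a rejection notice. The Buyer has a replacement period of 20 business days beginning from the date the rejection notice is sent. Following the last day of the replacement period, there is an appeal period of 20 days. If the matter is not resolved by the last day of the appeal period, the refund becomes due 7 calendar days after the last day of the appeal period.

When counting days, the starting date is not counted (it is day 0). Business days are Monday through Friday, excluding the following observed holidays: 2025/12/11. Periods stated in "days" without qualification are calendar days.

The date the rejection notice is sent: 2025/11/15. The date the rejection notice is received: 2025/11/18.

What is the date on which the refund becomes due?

The last day of the replacement period: 20 business days after Saturday, 2025/11/15, skipping weekends and the listed holiday on Dec 11 — Nov 17, Nov 18, Nov 19, Nov 20, …, Dec 10, Dec 12, Dec 15 — lands on Monday, 2025/12/15.
The last day of the appeal period: 20 calendar days after 2025/12/15 is 2026/01/04.
Adding 7 calendar days to 2026/01/04 gives 2026/01/11, which is the date on which the refund becomes due.

2026/01/11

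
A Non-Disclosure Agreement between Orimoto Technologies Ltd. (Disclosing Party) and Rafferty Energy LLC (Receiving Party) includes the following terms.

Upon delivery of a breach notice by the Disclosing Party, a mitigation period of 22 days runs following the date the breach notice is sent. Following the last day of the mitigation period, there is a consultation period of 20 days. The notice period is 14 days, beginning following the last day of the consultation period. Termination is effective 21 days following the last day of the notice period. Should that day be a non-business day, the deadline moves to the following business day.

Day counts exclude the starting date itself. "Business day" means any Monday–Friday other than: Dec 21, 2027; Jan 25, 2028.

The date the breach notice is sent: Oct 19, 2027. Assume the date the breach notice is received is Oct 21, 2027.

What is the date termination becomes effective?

Jan 4, 2028

The last day of the mitigation period: 22 calendar days after Oct 19, 2027 is Nov 10, 2027.
Adding 20 calendar days to Nov 10, 2027 gives Nov 30, 2027, which is the last day of the consultation period.
The last day of the notice period: 14 calendar days after Nov 30, 2027 is Dec 14, 2027.
The date termination becomes effective: Dec 14, 2027 + 21 days = Jan 4, 2028. Jan 4, 2028 is a Tuesday and is not a listed holiday, so no roll-forward applies.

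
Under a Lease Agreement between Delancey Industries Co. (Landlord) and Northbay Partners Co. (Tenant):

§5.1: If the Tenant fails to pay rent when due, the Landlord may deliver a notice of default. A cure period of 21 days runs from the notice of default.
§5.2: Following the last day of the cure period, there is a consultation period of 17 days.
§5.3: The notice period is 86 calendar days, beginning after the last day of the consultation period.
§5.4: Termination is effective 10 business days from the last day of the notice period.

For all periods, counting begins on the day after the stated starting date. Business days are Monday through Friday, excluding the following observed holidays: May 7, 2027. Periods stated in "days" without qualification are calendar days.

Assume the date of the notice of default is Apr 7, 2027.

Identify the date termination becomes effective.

The last day of the cure period: Apr 7, 2027 + 21 days = Apr 28, 2027.
The last day of the consultation period: Apr 28, 2027 + 17 days = May 15, 2027.
Adding 86 calendar days to May 15, 2027 gives Aug 9, 2027, which is the last day of the notice period.
From Monday, Aug 9, 2027, 10 business days (Aug 10, Aug 11, Aug 12, Aug 13, Aug 16, Aug 17, Aug 18, Aug 19, Aug 20, Aug 23, skipping weekends) brings us to Monday, Aug 23, 2027, which is the date termination becomes effective.

Aug 23, 2027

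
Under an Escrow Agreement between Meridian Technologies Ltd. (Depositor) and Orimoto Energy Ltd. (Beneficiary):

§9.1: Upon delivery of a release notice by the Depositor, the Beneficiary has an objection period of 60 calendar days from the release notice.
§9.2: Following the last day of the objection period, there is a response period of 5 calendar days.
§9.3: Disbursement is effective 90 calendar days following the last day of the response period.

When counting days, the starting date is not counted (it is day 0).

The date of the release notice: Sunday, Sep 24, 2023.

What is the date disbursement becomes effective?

The last day of the objection period: Sep 24, 2023 + 60 days = Nov 23, 2023.
The last day of the response period: Nov 23, 2023 + 5 days = Nov 28, 2023.
The date disbursement becomes effective: Nov 28, 2023 + 90 days = Feb 26, 2024.

Feb 26, 2024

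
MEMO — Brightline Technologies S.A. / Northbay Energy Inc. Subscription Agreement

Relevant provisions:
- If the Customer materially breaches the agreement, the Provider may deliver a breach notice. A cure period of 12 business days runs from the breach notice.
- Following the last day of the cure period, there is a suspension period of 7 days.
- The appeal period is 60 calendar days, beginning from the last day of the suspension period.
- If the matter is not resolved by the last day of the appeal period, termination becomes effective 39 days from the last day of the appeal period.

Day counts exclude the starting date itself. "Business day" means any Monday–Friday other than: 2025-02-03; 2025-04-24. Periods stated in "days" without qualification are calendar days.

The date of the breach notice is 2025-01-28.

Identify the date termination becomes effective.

The last day of the cure period: counting 12 business days from Tuesday, 2025-01-28 (Jan 29, Jan 30, Jan 31, Feb 4, …, Feb 12, Feb 13, Feb 14, skipping weekends and the listed holiday on Feb 3) reaches Friday, 2025-02-14.
The last day of the suspension period: 2025-02-14 + 7 days = 2025-02-21.
The last day of the appeal period: 60 calendar days after 2025-02-21 is 2025-04-22.
Adding 39 calendar days to 2025-04-22 gives 2025-05-31, which is the date termination becomes effective.

2025-05-31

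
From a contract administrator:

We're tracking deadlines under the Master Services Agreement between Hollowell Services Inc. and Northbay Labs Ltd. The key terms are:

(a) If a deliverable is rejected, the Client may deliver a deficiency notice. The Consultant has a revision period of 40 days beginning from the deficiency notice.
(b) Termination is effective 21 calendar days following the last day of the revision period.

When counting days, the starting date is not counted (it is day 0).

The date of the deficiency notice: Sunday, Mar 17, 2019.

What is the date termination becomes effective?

Adding 40 calendar days to Mar 17, 2019 gives Apr 26, 2019, which is the last day of the revision period.
The date termination becomes effective: 21 calendar days after Apr 26, 2019 is May 17, 2019.

May 17, 2019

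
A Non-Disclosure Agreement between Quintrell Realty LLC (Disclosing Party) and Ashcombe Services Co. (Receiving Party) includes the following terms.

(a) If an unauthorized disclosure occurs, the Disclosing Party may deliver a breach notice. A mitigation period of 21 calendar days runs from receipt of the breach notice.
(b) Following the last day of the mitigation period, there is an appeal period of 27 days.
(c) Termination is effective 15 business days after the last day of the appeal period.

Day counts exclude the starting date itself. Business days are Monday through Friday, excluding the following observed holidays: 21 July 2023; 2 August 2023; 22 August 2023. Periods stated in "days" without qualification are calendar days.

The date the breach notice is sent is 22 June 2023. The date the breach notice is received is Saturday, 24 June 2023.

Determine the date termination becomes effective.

4 September 2023

The last day of the mitigation period: 24 June 2023 + 21 days = 15 July 2023.
Adding 27 calendar days to 15 July 2023 gives 11 August 2023, which is the last day of the appeal period.
From Friday, 11 August 2023, 15 business days (Aug 14, Aug 15, Aug 16, Aug 17, …, Aug 31, Sep 1, Sep 4, skipping weekends and the listed holiday on Aug 22) brings us to Monday, 4 September 2023, which is the date termination becomes effective.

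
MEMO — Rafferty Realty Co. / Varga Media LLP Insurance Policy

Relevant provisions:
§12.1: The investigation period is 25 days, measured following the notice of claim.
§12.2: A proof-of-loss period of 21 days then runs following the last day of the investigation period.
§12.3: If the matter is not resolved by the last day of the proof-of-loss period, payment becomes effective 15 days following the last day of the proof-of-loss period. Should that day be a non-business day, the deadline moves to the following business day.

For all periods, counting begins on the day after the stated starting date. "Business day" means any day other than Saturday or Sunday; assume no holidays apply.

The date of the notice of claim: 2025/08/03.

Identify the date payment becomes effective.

2025/10/03

The last day of the investigation period: 25 calendar days after 2025/08/03 is 2025/08/28.
The last day of the proof-of-loss period: 21 calendar days after 2025/08/28 is 2025/09/18.
The date payment becomes effective: 2025/09/18 + 15 days = 2025/10/03. 2025/10/03 is a Friday, so no roll-forward applies.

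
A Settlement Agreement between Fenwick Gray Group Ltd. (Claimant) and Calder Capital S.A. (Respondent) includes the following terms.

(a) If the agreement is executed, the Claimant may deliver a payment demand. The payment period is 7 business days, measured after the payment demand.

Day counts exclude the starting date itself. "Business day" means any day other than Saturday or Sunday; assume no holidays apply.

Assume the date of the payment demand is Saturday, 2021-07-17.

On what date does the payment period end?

The last day of the payment period: counting 7 business days from Saturday, 2021-07-17 (Jul 19, Jul 20, Jul 21, Jul 22, Jul 23, Jul 26, Jul 27, skipping weekends) reaches Tuesday, 2021-07-27.

2021-07-27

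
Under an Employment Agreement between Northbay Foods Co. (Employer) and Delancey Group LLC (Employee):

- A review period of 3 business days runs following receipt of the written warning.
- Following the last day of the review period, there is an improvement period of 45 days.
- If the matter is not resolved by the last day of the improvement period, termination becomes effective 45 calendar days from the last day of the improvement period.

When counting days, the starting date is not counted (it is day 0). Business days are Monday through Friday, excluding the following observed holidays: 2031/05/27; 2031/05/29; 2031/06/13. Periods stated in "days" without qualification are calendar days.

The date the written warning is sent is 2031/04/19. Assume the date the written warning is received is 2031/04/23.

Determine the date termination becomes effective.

From Wednesday, 2031/04/23, 3 business days (Apr 24, Apr 25, Apr 28, skipping weekends) brings us to Monday, 2031/04/28, which is the last day of the review period.
Adding 45 calendar days to 2031/04/28 gives 2031/06/12, which is the last day of the improvement period.
Adding 45 calendar days to 2031/06/12 gives 2031/07/27, which is the date termination becomes effective.

2031/07/27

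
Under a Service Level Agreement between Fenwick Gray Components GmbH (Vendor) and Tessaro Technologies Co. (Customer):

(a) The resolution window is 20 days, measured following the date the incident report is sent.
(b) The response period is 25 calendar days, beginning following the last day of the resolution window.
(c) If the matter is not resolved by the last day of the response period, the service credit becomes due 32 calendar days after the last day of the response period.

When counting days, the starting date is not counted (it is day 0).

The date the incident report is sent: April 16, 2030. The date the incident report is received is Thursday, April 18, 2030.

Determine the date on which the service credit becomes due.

July 2, 2030

Adding 20 calendar days to April 16, 2030 gives May 6, 2030, which is the last day of the resolution window.
The last day of the response period: 25 calendar days after May 6, 2030 is May 31, 2030.
The date on which the service credit becomes due: May 31, 2030 + 32 days = July 2, 2030.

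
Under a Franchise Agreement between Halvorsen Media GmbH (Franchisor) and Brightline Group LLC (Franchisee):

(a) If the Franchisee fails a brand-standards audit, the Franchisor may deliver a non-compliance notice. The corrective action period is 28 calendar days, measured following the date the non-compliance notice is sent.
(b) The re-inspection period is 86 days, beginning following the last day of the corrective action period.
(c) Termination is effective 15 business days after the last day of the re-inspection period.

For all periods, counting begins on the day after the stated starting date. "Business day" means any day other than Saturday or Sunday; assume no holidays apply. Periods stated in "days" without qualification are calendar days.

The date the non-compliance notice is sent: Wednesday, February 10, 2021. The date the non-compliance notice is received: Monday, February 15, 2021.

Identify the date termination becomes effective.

June 25, 2021

The last day of the corrective action period: 28 calendar days after February 10, 2021 is March 10, 2021.
The last day of the re-inspection period: 86 calendar days after March 10, 2021 is June 4, 2021.
The date termination becomes effective: counting 15 business days from Friday, June 4, 2021 (Jun 7, Jun 8, Jun 9, Jun 10, …, Jun 23, Jun 24, Jun 25, skipping weekends) reaches Friday, June 25, 2021.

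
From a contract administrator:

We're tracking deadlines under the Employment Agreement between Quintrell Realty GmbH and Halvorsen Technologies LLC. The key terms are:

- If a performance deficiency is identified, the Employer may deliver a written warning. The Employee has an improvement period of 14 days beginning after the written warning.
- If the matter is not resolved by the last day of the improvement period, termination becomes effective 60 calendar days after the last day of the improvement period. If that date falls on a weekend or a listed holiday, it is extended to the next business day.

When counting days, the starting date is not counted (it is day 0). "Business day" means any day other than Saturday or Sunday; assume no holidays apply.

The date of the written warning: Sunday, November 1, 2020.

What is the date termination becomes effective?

The last day of the improvement period: 14 calendar days after November 1, 2020 is November 15, 2020.
The date termination becomes effective: November 15, 2020 + 60 days = January 14, 2021. January 14, 2021 is a Thursday, so no roll-forward applies.

January 14, 2021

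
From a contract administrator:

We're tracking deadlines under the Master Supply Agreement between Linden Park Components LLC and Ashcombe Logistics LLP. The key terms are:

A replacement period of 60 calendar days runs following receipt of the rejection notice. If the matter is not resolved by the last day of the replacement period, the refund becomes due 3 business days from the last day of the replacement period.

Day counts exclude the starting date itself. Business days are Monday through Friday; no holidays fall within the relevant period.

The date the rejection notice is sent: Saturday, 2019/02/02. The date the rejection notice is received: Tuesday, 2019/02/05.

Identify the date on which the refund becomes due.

The last day of the replacement period: 60 calendar days after 2019/02/05 is 2019/04/06.
The date on which the refund becomes due: 3 business days after Saturday, 2019/04/06, skipping weekends — Apr 8, Apr 9, Apr 10 — lands on Wednesday, 2019/04/10.

2019/04/10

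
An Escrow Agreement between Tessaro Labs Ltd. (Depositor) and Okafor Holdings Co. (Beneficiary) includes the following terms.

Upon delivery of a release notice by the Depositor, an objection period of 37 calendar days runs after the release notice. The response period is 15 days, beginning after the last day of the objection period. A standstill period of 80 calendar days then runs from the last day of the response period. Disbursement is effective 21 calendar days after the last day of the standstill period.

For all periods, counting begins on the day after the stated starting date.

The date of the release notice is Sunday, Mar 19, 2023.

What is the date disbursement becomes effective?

Aug 19, 2023

The last day of the objection period: 37 calendar days after Mar 19, 2023 is Apr 25, 2023.
Adding 15 calendar days to Apr 25, 2023 gives May 10, 2023, which is the last day of the response period.
Adding 80 calendar days to May 10, 2023 gives Jul 29, 2023, which is the last day of the standstill period.
Adding 21 calendar days to Jul 29, 2023 gives Aug 19, 2023, which is the date disbursement becomes effective.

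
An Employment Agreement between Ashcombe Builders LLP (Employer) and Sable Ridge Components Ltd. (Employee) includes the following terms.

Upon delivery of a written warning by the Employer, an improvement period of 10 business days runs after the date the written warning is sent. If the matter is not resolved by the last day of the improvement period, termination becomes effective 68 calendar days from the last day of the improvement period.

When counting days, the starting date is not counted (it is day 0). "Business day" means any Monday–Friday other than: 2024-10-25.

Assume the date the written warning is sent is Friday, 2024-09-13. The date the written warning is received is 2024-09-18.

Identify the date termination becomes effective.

The last day of the improvement period: counting 10 business days from Friday, 2024-09-13 (Sep 16, Sep 17, Sep 18, Sep 19, Sep 20, Sep 23, Sep 24, Sep 25, Sep 26, Sep 27, skipping weekends) reaches Friday, 2024-09-27.
Adding 68 calendar days to 2024-09-27 gives 2024-12-04, which is the date termination becomes effective.

2024-12-04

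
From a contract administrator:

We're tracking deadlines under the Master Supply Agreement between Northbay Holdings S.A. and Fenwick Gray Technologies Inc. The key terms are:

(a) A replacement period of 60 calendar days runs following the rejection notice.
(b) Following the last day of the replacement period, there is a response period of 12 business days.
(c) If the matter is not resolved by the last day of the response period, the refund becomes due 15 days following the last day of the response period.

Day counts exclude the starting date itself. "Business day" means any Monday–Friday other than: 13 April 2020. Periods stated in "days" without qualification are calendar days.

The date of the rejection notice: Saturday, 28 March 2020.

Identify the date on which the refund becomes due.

The last day of the replacement period: 28 March 2020 + 60 days = 27 May 2020.
From Wednesday, 27 May 2020, 12 business days (May 28, May 29, Jun 1, Jun 2, …, Jun 10, Jun 11, Jun 12, skipping weekends) brings us to Friday, 12 June 2020, which is the last day of the response period.
The date on which the refund becomes due: 12 June 2020 + 15 days = 27 June 2020.

27 June 2020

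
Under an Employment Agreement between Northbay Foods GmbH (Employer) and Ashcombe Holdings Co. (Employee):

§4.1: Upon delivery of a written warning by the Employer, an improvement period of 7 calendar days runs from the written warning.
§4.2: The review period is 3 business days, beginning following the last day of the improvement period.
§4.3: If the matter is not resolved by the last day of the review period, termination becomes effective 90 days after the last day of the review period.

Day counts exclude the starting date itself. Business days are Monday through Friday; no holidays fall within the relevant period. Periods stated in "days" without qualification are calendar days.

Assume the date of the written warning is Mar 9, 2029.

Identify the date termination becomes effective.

Jun 19, 2029

The last day of the improvement period: 7 calendar days after Mar 9, 2029 is Mar 16, 2029.
The last day of the review period: counting 3 business days from Friday, Mar 16, 2029 (Mar 19, Mar 20, Mar 21, skipping weekends) reaches Wednesday, Mar 21, 2029.
Adding 90 calendar days to Mar 21, 2029 gives Jun 19, 2029, which is the date termination becomes effective.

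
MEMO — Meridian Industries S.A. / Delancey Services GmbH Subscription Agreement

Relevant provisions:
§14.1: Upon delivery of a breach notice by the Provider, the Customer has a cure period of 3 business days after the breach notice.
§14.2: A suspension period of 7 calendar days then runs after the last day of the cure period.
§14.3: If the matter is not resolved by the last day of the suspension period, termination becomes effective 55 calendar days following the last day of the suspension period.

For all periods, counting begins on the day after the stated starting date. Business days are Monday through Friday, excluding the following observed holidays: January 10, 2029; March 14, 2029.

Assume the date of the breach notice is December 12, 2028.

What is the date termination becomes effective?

February 15, 2029

The last day of the cure period: 3 business days after Tuesday, December 12, 2028, skipping weekends — Dec 13, Dec 14, Dec 15 — lands on Friday, December 15, 2028.
The last day of the suspension period: 7 calendar days after December 15, 2028 is December 22, 2028.
Adding 55 calendar days to December 22, 2028 gives February 15, 2029, which is the date termination becomes effective.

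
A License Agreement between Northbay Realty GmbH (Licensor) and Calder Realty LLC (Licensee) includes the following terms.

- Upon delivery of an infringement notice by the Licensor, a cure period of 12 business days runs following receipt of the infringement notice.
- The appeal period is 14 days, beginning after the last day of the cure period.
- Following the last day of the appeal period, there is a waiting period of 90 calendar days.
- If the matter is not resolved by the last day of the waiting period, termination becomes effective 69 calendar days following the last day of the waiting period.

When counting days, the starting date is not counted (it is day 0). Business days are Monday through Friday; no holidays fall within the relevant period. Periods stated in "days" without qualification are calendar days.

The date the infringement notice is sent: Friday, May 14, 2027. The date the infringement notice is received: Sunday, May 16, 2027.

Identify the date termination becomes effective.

The last day of the cure period: counting 12 business days from Sunday, May 16, 2027 (May 17, May 18, May 19, May 20, …, May 28, May 31, Jun 1, skipping weekends) reaches Tuesday, Jun 1, 2027.
Adding 14 calendar days to Jun 1, 2027 gives Jun 15, 2027, which is the last day of the appeal period.
The last day of the waiting period: 90 calendar days after Jun 15, 2027 is Sep 13, 2027.
The date termination becomes effective: 69 calendar days after Sep 13, 2027 is Nov 21, 2027.

Nov 21, 2027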